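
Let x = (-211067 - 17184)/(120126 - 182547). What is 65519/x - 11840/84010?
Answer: 34357816103915/1917536651 ≈ 17918.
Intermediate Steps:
x = 228251/62421 (x = -228251/(-62421) = -228251*(-1/62421) = 228251/62421 ≈ 3.6566)
65519/x - 11840/84010 = 65519/(228251/62421) - 11840/84010 = 65519*(62421/228251) - 11840*1/84010 = 4089761499/228251 - 1184/8401 = 34357816103915/1917536651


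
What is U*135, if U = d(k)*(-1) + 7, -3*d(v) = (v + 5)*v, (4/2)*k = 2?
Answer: 1215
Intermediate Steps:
k = 1 (k = (½)*2 = 1)
d(v) = -v*(5 + v)/3 (d(v) = -(v + 5)*v/3 = -(5 + v)*v/3 = -v*(5 + v)/3)
U = 9 (U = -⅓*1*(5 + 1)*(-1) + 7 = -⅓*1*6*(-1) + 7 = -2*(-1) + 7 = 2 + 7 = 9)
U*135 = 9*135 = 1215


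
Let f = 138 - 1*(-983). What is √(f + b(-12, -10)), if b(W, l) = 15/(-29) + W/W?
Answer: √943167/29 ≈ 33.489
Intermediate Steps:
f = 1121 (f = 138 + 983 = 1121)
b(W, l) = 14/29 (b(W, l) = 15*(-1/29) + 1 = -15/29 + 1 = 14/29)
√(f + b(-12, -10)) = √(1121 + 14/29) = √(32523/29) = √943167/29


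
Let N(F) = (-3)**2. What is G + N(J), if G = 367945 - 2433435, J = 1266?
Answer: -2065481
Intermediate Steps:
N(F) = 9
G = -2065490
G + N(J) = -2065490 + 9 = -2065481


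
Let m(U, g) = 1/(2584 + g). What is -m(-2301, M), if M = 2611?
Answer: -1/5195 ≈ -0.00019249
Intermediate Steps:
-m(-2301, M) = -1/(2584 + 2611) = -1/5195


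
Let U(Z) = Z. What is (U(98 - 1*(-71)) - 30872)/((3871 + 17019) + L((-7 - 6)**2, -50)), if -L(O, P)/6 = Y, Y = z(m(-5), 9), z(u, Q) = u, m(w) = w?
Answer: -30703/20920 ≈ -1.4676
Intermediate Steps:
Y = -5
L(O, P) = 30 (L(O, P) = -6*(-5) = 30)
(U(98 - 1*(-71)) - 30872)/((3871 + 17019) + L((-7 - 6)**2, -50)) = ((98 - 1*(-71)) - 30872)/((3871 + 17019) + 30) = ((98 + 71) - 30872)/(20890 + 30) = (169 - 30872)/20920 = -30703*1/20920 = -30703/20920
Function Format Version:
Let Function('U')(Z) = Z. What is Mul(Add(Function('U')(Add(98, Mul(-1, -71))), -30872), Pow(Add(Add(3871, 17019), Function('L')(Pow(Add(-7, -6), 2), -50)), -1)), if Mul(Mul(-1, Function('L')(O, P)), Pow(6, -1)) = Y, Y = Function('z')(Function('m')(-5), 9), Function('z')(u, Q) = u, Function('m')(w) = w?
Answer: Rational(-30703, 20920) ≈ -1.4676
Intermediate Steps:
Y = -5
Function('L')(O, P) = 30 (Function('L')(O, P) = Mul(-6, -5) = 30)
Mul(Add(Function('U')(Add(98, Mul(-1, -71))), -30872), Pow(Add(Add(3871, 17019), Function('L')(Pow(Add(-7, -6), 2), -50)), -1)) = Mul(Add(Add(98, Mul(-1, -71)), -30872), Pow(Add(Add(3871, 17019), 30), -1)) = Mul(Add(Add(98, 71), -30872), Pow(Add(20890, 30), -1)) = Mul(Add(169, -30872), Pow(20920, -1)) = Mul(-30703, Rational(1, 20920)) = Rational(-30703, 20920)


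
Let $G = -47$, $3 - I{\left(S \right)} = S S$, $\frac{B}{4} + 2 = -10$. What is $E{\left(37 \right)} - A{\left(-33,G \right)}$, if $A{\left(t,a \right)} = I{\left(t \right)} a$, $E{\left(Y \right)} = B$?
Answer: $-51090$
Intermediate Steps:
$B = -48$ ($B = -8 + 4 \left(-10\right) = -8 - 40 = -48$)
$I{\left(S \right)} = 3 - S^{2}$ ($I{\left(S \right)} = 3 - S S = 3 - S^{2}$)
$E{\left(Y \right)} = -48$
$A{\left(t,a \right)} = a \left(3 - t^{2}\right)$ ($A{\left(t,a \right)} = \left(3 - t^{2}\right) a = a \left(3 - t^{2}\right)$)
$E{\left(37 \right)} - A{\left(-33,G \right)} = -48 - - 47 \left(3 - \left(-33\right)^{2}\right) = -48 - - 47 \left(3 - 1089\right) = -48 - \left(-47\right) \left(-1086\right) = -48 - 51042 = -51090$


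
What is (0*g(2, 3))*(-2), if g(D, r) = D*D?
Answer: 0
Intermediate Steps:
g(D, r) = D²
(0*g(2, 3))*(-2) = (0*2²)*(-2) = (0*4)*(-2) = 0*(-2) = 0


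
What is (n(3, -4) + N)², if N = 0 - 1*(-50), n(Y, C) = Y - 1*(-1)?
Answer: 2916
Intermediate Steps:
n(Y, C) = 1 + Y (n(Y, C) = Y + 1 = 1 + Y)
N = 50 (N = 0 + 50 = 50)
(n(3, -4) + N)² = ((1 + 3) + 50)² = (4 + 50)² = 54² = 2916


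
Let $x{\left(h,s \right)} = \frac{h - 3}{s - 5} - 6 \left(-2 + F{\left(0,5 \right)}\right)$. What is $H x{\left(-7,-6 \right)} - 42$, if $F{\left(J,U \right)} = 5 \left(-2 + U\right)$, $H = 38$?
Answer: $- \frac{32686}{11} \approx -2971.5$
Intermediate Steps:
$F{\left(J,U \right)} = -10 + 5 U$
$x{\left(h,s \right)} = -78 + \frac{-3 + h}{-5 + s}$ ($x{\left(h,s \right)} = \frac{h - 3}{s - 5} - 6 \left(-2 + \left(-10 + 5 \cdot 5\right)\right) = \frac{-3 + h}{-5 + s} - 6 \left(-2 + \left(-10 + 25\right)\right) = \frac{-3 + h}{-5 + s} - 6 \left(-2 + 15\right) = \frac{-3 + h}{-5 + s} - 6 \cdot 13 = \frac{-3 + h}{-5 + s} - 78 = -78 + \frac{-3 + h}{-5 + s}$)
$H x{\left(-7,-6 \right)} - 42 = 38 \frac{387 - 7 - -468}{-5 - 6} - 42 = 38 \frac{387 - 7 + 468}{-11} - 42 = 38 \left(\left(- \frac{1}{11}\right) 848\right) - 42 = 38 \left(- \frac{848}{11}\right) - 42 = - \frac{32224}{11} - 42 = - \frac{32686}{11}$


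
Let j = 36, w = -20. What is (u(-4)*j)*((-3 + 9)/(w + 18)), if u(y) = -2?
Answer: 216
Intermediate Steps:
(u(-4)*j)*((-3 + 9)/(w + 18)) = (-2*36)*((-3 + 9)/(-20 + 18)) = -432/(-2) = -432*(-1)/2 = -72*(-3) = 216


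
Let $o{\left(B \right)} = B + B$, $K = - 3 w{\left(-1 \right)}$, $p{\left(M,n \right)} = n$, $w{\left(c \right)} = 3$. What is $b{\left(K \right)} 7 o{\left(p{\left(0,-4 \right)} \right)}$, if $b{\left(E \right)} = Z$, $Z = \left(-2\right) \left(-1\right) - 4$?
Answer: $112$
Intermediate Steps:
$Z = -2$ ($Z = 2 - 4 = -2$)
$K = -9$ ($K = \left(-3\right) 3 = -9$)
$o{\left(B \right)} = 2 B$
$b{\left(E \right)} = -2$
$b{\left(K \right)} 7 o{\left(p{\left(0,-4 \right)} \right)} = \left(-2\right) 7 \cdot 2 \left(-4\right) = \left(-14\right) \left(-8\right) = 112$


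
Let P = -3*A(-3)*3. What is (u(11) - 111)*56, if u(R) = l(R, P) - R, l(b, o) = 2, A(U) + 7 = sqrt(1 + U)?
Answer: -6720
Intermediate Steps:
A(U) = -7 + sqrt(1 + U)
P = 63 - 9*I*sqrt(2) (P = -3*(-7 + sqrt(1 - 3))*3 = -3*(-7 + sqrt(-2))*3 = -3*(-7 + I*sqrt(2))*3 = (21 - 3*I*sqrt(2))*3 = 63 - 9*I*sqrt(2) ≈ 63.0 - 12.728*I)
u(R) = 2 - R
(u(11) - 111)*56 = ((2 - 1*11) - 111)*56 = ((2 - 11) - 111)*56 = (-9 - 111)*56 = -120*56 = -6720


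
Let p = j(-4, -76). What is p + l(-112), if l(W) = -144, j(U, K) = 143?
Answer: -1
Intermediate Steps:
p = 143
p + l(-112) = 143 - 144 = -1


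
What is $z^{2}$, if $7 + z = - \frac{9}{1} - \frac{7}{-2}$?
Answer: $\frac{625}{4} \approx 156.25$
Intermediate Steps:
$z = - \frac{25}{2}$ ($z = -7 - \left(9 - \frac{7}{2}\right) = -7 - \frac{11}{2} = - \frac{25}{2} \approx -12.5$)
$z^{2} = \left(- \frac{25}{2}\right)^{2} = \frac{625}{4}$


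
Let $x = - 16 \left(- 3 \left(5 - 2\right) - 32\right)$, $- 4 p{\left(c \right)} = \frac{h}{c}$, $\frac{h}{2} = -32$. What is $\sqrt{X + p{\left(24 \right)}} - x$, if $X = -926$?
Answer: $-656 + \frac{2 i \sqrt{2082}}{3} \approx -656.0 + 30.419 i$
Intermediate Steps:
$h = -64$ ($h = 2 \left(-32\right) = -64$)
$p{\left(c \right)} = \frac{16}{c}$ ($p{\left(c \right)} = - \frac{\left(-64\right) \frac{1}{c}}{4} = \frac{16}{c}$)
$x = 656$ ($x = - 16 \left(\left(-3\right) 3 - 32\right) = - 16 \left(-9 - 32\right) = \left(-16\right) \left(-41\right) = 656$)
$\sqrt{X + p{\left(24 \right)}} - x = \sqrt{-926 + \frac{16}{24}} - 656 = \sqrt{-926 + 16 \cdot \frac{1}{24}} - 656 = \sqrt{-926 + \frac{2}{3}} - 656 = \sqrt{- \frac{2776}{3}} - 656 = \frac{2 i \sqrt{2082}}{3} - 656 = -656 + \frac{2 i \sqrt{2082}}{3}$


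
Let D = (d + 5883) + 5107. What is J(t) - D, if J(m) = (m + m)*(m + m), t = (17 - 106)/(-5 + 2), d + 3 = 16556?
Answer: -216203/9 ≈ -24023.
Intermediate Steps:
d = 16553 (d = -3 + 16556 = 16553)
D = 27543 (D = (16553 + 5883) + 5107 = 22436 + 5107 = 27543)
t = 89/3 (t = -89/(-3) = -89*(-⅓) = 89/3 ≈ 29.667)
J(m) = 4*m² (J(m) = (2*m)*(2*m) = 4*m²)
J(t) - D = 4*(89/3)² - 1*27543 = 4*(7921/9) - 27543 = 31684/9 - 27543 = -216203/9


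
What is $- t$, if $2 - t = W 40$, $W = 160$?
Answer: $6398$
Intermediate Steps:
$t = -6398$ ($t = 2 - 160 \cdot 40 = 2 - 6400 = -6398$)
$- t = \left(-1\right) \left(-6398\right) = 6398$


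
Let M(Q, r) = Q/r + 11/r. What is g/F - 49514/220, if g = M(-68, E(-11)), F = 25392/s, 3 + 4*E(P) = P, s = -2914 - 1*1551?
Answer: -371366609/1629320 ≈ -227.93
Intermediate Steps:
s = -4465 (s = -2914 - 1551 = -4465)
E(P) = -¾ + P/4
F = -25392/4465 (F = 25392/(-4465) = 25392*(-1/4465) = -25392/4465 ≈ -5.6869)
M(Q, r) = 11/r + Q/r
g = 114/7 (g = (11 - 68)/(-¾ + (¼)*(-11)) = -57/(-¾ - 11/4) = -57/(-7/2) = -2/7*(-57) = 114/7 ≈ 16.286)
g/F - 49514/220 = 114/(7*(-25392/4465)) - 49514/220 = (114/7)*(-4465/25392) - 49514*1/220 = -84835/29624 - 24757/110 = -371366609/1629320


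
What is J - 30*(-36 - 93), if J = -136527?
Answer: -132657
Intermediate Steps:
J - 30*(-36 - 93) = -136527 - 30*(-36 - 93) = -136527 - 30*(-129) = -136527 + 3870 = -132657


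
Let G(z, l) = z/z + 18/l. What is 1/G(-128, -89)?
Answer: 89/71 ≈ 1.2535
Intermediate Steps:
G(z, l) = 1 + 18/l
1/G(-128, -89) = 1/((18 - 89)/(-89)) = 1/(-1/89*(-71)) = 1/(71/89) = 89/71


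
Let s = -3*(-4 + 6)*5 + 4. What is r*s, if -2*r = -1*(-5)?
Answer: 65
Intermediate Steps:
s = -26 (s = -3*2*5 + 4 = -6*5 + 4 = -30 + 4 = -26)
r = -5/2 (r = -(-1)*(-5)/2 = -½*5 = -5/2 ≈ -2.5000)
r*s = -5/2*(-26) = 65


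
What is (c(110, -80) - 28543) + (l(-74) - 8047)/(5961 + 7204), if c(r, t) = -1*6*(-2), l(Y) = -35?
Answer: -375618697/13165 ≈ -28532.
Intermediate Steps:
c(r, t) = 12 (c(r, t) = -6*(-2) = 12)
(c(110, -80) - 28543) + (l(-74) - 8047)/(5961 + 7204) = (12 - 28543) + (-35 - 8047)/(5961 + 7204) = -28531 - 8082/13165 = -375618697/13165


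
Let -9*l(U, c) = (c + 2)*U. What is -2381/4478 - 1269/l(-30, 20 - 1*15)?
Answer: -4303604/78365 ≈ -54.917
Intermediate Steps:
l(U, c) = -U*(2 + c)/9 (l(U, c) = -(c + 2)*U/9 = -(2 + c)*U/9 = -U*(2 + c)/9)
-2381/4478 - 1269/l(-30, 20 - 1*15) = -2381/4478 - 1269*3/(10*(2 + (20 - 1*15))) = -2381*1/4478 - 1269*3/(10*(2 + (20 - 15))) = -2381/4478 - 1269*3/(10*(2 + 5)) = -2381/4478 - 1269/((-⅑*(-30)*7)) = -2381/4478 - 1269/70/3 = -2381/4478 - 1269*3/70 = -2381/4478 - 3807/70 = -4303604/78365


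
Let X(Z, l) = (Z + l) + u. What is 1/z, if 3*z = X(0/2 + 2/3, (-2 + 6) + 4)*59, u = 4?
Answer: 9/2242 ≈ 0.0040143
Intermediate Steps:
X(Z, l) = 4 + Z + l (X(Z, l) = (Z + l) + 4 = 4 + Z + l)
z = 2242/9 (z = ((4 + (0/2 + 2/3) + ((-2 + 6) + 4))*59)/3 = ((4 + (0*(½) + 2*(⅓)) + (4 + 4))*59)/3 = ((4 + (0 + ⅔) + 8)*59)/3 = ((4 + ⅔ + 8)*59)/3 = ((38/3)*59)/3 = (⅓)*(2242/3) = 2242/9 ≈ 249.11)
1/z = 1/(2242/9) = 9/2242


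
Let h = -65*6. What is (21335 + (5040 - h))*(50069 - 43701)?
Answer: 170439520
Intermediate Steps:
h = -390
(21335 + (5040 - h))*(50069 - 43701) = (21335 + (5040 - 1*(-390)))*(50069 - 43701) = (21335 + (5040 + 390))*6368 = (21335 + 5430)*6368 = 26765*6368 = 170439520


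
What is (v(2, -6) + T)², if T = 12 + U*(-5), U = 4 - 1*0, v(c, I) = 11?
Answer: 9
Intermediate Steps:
U = 4 (U = 4 + 0 = 4)
T = -8 (T = 12 + 4*(-5) = 12 - 20 = -8)
(v(2, -6) + T)² = (11 - 8)² = 3² = 9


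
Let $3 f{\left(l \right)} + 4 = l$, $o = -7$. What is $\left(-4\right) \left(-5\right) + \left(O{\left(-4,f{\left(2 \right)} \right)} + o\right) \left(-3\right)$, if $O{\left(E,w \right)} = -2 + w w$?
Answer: $\frac{137}{3} \approx 45.667$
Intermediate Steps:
$f{\left(l \right)} = - \frac{4}{3} + \frac{l}{3}$
$O{\left(E,w \right)} = -2 + w^{2}$
$\left(-4\right) \left(-5\right) + \left(O{\left(-4,f{\left(2 \right)} \right)} + o\right) \left(-3\right) = \left(-4\right) \left(-5\right) + \left(\left(-2 + \left(- \frac{4}{3} + \frac{1}{3} \cdot 2\right)^{2}\right) - 7\right) \left(-3\right) = 20 + \left(\left(-2 + \left(- \frac{4}{3} + \frac{2}{3}\right)^{2}\right) - 7\right) \left(-3\right) = 20 + \left(\left(-2 + \left(- \frac{2}{3}\right)^{2}\right) - 7\right) \left(-3\right) = 20 + \left(\left(-2 + \frac{4}{9}\right) - 7\right) \left(-3\right) = 20 + \left(- \frac{14}{9} - 7\right) \left(-3\right) = 20 - - \frac{77}{3} = 20 + \frac{77}{3} = \frac{137}{3}$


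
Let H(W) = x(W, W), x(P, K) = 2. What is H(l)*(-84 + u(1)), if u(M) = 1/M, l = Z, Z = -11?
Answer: -166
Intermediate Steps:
l = -11
H(W) = 2
H(l)*(-84 + u(1)) = 2*(-84 + 1/1) = 2*(-84 + 1) = 2*(-83) = -166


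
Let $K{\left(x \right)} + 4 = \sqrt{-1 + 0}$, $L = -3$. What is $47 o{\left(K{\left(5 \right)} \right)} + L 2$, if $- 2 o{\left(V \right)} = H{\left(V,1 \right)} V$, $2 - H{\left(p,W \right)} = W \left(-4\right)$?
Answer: $558 - 141 i \approx 558.0 - 141.0 i$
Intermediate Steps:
$H{\left(p,W \right)} = 2 + 4 W$ ($H{\left(p,W \right)} = 2 - W \left(-4\right) = 2 - - 4 W = 2 + 4 W$)
$K{\left(x \right)} = -4 + i$ ($K{\left(x \right)} = -4 + \sqrt{-1 + 0} = -4 + \sqrt{-1} = -4 + i$)
$o{\left(V \right)} = - 3 V$ ($o{\left(V \right)} = - \frac{\left(2 + 4 \cdot 1\right) V}{2} = - \frac{\left(2 + 4\right) V}{2} = - \frac{6 V}{2} = - 3 V$)
$47 o{\left(K{\left(5 \right)} \right)} + L 2 = 47 \left(- 3 \left(-4 + i\right)\right) - 6 = 47 \left(12 - 3 i\right) - 6 = \left(564 - 141 i\right) - 6 = 558 - 141 i$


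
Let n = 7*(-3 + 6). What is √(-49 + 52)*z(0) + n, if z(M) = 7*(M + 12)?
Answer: 21 + 84*√3 ≈ 166.49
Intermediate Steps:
z(M) = 84 + 7*M (z(M) = 7*(12 + M) = 84 + 7*M)
n = 21 (n = 7*3 = 21)
√(-49 + 52)*z(0) + n = √(-49 + 52)*(84 + 7*0) + 21 = √3*(84 + 0) + 21 = √3*84 + 21 = 84*√3 + 21 = 21 + 84*√3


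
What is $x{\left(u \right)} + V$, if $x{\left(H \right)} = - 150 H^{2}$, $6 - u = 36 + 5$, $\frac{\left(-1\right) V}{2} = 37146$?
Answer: $-258042$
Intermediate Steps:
$V = -74292$ ($V = \left(-2\right) 37146 = -74292$)
$u = -35$ ($u = 6 - \left(36 + 5\right) = 6 - 41 = -35$)
$x{\left(u \right)} + V = - 150 \left(-35\right)^{2} - 74292 = \left(-150\right) 1225 - 74292 = -183750 - 74292 = -258042$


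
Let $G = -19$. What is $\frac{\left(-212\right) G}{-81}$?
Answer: $- \frac{4028}{81} \approx -49.728$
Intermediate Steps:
$\frac{\left(-212\right) G}{-81} = \frac{\left(-212\right) \left(-19\right)}{-81} = 4028 \left(- \frac{1}{81}\right) = - \frac{4028}{81}$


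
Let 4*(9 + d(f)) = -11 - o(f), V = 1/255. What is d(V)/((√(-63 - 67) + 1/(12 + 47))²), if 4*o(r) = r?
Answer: 166882621*I/(4080*(118*√130 + 452529*I)) ≈ 0.090386 + 0.00026872*I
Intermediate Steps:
o(r) = r/4
V = 1/255 ≈ 0.0039216
d(f) = -47/4 - f/16 (d(f) = -9 + (-11 - f/4)/4 = -9 + (-11/4 - f/16) = -47/4 - f/16)
d(V)/((√(-63 - 67) + 1/(12 + 47))²) = (-47/4 - 1/16*1/255)/((√(-63 - 67) + 1/(12 + 47))²) = (-47/4 - 1/4080)/((√(-130) + 1/59)²) = -47941/(4080*(I*√130 + 1/59)²) = -47941/(4080*(1/59 + I*√130)²)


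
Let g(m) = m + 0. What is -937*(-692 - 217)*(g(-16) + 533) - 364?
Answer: 440345597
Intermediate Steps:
g(m) = m
-937*(-692 - 217)*(g(-16) + 533) - 364 = -937*(-692 - 217)*(-16 + 533) - 364 = -(-851733)*517 - 364 = -937*(-469953) - 364 = 440345961 - 364 = 440345597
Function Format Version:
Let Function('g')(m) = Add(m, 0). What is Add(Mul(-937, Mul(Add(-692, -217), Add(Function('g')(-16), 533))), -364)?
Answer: 440345597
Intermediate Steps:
Function('g')(m) = m
Add(Mul(-937, Mul(Add(-692, -217), Add(Function('g')(-16), 533))), -364) = Add(Mul(-937, Mul(Add(-692, -217), Add(-16, 533))), -364) = Add(Mul(-937, Mul(-909, 517)), -364) = Add(Mul(-937, -469953), -364) = Add(440345961, -364) = 440345597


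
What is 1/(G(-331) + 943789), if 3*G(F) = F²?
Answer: 3/2940928 ≈ 1.0201e-6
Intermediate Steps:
G(F) = F²/3
1/(G(-331) + 943789) = 1/((⅓)*(-331)² + 943789) = 1/((⅓)*109561 + 943789) = 1/(109561/3 + 943789) = 1/(2940928/3) = 3/2940928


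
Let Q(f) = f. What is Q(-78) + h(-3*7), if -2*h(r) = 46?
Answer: -101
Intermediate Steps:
h(r) = -23 (h(r) = -1/2*46 = -23)
Q(-78) + h(-3*7) = -78 - 23 = -101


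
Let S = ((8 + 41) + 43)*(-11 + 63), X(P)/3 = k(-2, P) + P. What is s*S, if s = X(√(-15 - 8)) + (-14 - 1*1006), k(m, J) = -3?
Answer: -4922736 + 14352*I*√23 ≈ -4.9227e+6 + 68830.0*I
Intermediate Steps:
X(P) = -9 + 3*P (X(P) = 3*(-3 + P) = -9 + 3*P)
s = -1029 + 3*I*√23 (s = (-9 + 3*√(-15 - 8)) + (-14 - 1*1006) = (-9 + 3*√(-23)) + (-14 - 1006) = (-9 + 3*(I*√23)) - 1020 = (-9 + 3*I*√23) - 1020 = -1029 + 3*I*√23 ≈ -1029.0 + 14.387*I)
S = 4784 (S = (49 + 43)*52 = 92*52 = 4784)
s*S = (-1029 + 3*I*√23)*4784 = -4922736 + 14352*I*√23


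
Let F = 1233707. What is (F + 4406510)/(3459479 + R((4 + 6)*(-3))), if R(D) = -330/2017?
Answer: 11376317689/6977768813 ≈ 1.6304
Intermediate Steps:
R(D) = -330/2017 (R(D) = -330*1/2017 = -330/2017)
(F + 4406510)/(3459479 + R((4 + 6)*(-3))) = (1233707 + 4406510)/(3459479 - 330/2017) = 5640217/(6977768813/2017) = 5640217*(2017/6977768813) = 11376317689/6977768813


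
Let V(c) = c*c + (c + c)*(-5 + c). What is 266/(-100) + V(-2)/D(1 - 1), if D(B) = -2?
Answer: -933/50 ≈ -18.660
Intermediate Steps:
V(c) = c**2 + 2*c*(-5 + c) (V(c) = c**2 + (2*c)*(-5 + c) = c**2 + 2*c*(-5 + c))
266/(-100) + V(-2)/D(1 - 1) = 266/(-100) - 2*(-10 + 3*(-2))/(-2) = 266*(-1/100) - 2*(-10 - 6)*(-1/2) = -133/50 - 2*(-16)*(-1/2) = -133/50 + 32*(-1/2) = -133/50 - 16 = -933/50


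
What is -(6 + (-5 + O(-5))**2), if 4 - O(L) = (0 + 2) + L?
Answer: -10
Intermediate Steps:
O(L) = 2 - L (O(L) = 4 - ((0 + 2) + L) = 4 - (2 + L) = 4 + (-2 - L) = 2 - L)
-(6 + (-5 + O(-5))**2) = -(6 + (-5 + (2 - 1*(-5)))**2) = -(6 + (-5 + (2 + 5))**2) = -(6 + (-5 + 7)**2) = -(6 + 2**2) = -(6 + 4) = -1*10 = -10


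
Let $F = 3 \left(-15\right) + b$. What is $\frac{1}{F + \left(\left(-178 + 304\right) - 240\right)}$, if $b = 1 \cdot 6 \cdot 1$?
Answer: $- \frac{1}{153} \approx -0.0065359$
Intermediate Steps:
$b = 6$ ($b = 6 \cdot 1 = 6$)
$F = -39$ ($F = 3 \left(-15\right) + 6 = -45 + 6 = -39$)
$\frac{1}{F + \left(\left(-178 + 304\right) - 240\right)} = \frac{1}{-39 + \left(\left(-178 + 304\right) - 240\right)} = \frac{1}{-39 + \left(126 - 240\right)} = \frac{1}{-39 - 114} = \frac{1}{-153} = - \frac{1}{153}$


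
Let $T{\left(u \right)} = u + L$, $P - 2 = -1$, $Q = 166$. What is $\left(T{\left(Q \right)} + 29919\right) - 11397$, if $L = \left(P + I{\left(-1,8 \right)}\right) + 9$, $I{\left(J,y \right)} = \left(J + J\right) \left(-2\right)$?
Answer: $18702$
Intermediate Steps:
$I{\left(J,y \right)} = - 4 J$ ($I{\left(J,y \right)} = 2 J \left(-2\right) = - 4 J$)
$P = 1$ ($P = 2 - 1 = 1$)
$L = 14$ ($L = \left(1 - -4\right) + 9 = \left(1 + 4\right) + 9 = 5 + 9 = 14$)
$T{\left(u \right)} = 14 + u$ ($T{\left(u \right)} = u + 14 = 14 + u$)
$\left(T{\left(Q \right)} + 29919\right) - 11397 = \left(\left(14 + 166\right) + 29919\right) - 11397 = \left(180 + 29919\right) - 11397 = 30099 - 11397 = 18702$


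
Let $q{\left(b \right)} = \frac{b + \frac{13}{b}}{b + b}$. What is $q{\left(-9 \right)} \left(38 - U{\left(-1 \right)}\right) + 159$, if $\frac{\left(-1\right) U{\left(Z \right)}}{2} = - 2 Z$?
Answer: $\frac{4951}{27} \approx 183.37$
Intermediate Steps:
$U{\left(Z \right)} = 4 Z$ ($U{\left(Z \right)} = - 2 \left(- 2 Z\right) = 4 Z$)
$q{\left(b \right)} = \frac{b + \frac{13}{b}}{2 b}$
$q{\left(-9 \right)} \left(38 - U{\left(-1 \right)}\right) + 159 = \frac{13 + \left(-9\right)^{2}}{2 \cdot 81} \left(38 - 4 \left(-1\right)\right) + 159 = \frac{1}{2} \cdot \frac{1}{81} \left(13 + 81\right) \left(38 - -4\right) + 159 = \frac{1}{2} \cdot \frac{1}{81} \cdot 94 \left(38 + 4\right) + 159 = \frac{47}{81} \cdot 42 + 159 = \frac{658}{27} + 159 = \frac{4951}{27}$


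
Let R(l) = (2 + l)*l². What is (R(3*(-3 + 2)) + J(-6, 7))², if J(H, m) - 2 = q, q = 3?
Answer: 16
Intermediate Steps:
J(H, m) = 5 (J(H, m) = 2 + 3 = 5)
R(l) = l²*(2 + l)
(R(3*(-3 + 2)) + J(-6, 7))² = ((3*(-3 + 2))²*(2 + 3*(-3 + 2)) + 5)² = ((3*(-1))²*(2 + 3*(-1)) + 5)² = ((-3)²*(2 - 3) + 5)² = (9*(-1) + 5)² = (-9 + 5)² = (-4)² = 16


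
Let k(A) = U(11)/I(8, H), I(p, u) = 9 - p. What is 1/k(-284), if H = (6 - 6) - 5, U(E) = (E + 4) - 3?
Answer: 1/12 ≈ 0.083333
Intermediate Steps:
U(E) = 1 + E (U(E) = (4 + E) - 3 = 1 + E)
H = -5 (H = 0 - 5 = -5)
k(A) = 12 (k(A) = (1 + 11)/(9 - 1*8) = 12/(9 - 8) = 12/1 = 12*1 = 12)
1/k(-284) = 1/12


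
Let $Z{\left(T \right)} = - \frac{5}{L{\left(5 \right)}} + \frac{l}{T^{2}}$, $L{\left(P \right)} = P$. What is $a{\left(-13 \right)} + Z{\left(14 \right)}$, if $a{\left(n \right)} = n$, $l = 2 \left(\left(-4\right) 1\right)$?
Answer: $- \frac{688}{49} \approx -14.041$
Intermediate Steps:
$l = -8$ ($l = 2 \left(-4\right) = -8$)
$Z{\left(T \right)} = -1 - \frac{8}{T^{2}}$ ($Z{\left(T \right)} = - \frac{5}{5} - \frac{8}{T^{2}} = \left(-5\right) \frac{1}{5} - \frac{8}{T^{2}} = -1 - \frac{8}{T^{2}}$)
$a{\left(-13 \right)} + Z{\left(14 \right)} = -13 - \left(1 + \frac{8}{196}\right) = -13 - \frac{51}{49} = - \frac{688}{49}$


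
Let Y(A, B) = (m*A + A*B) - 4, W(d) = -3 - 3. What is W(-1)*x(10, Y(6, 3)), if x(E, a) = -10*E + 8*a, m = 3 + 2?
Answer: -1512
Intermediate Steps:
m = 5
W(d) = -6
Y(A, B) = -4 + 5*A + A*B (Y(A, B) = (5*A + A*B) - 4 = -4 + 5*A + A*B)
W(-1)*x(10, Y(6, 3)) = -6*(-10*10 + 8*(-4 + 5*6 + 6*3)) = -6*(-100 + 8*(-4 + 30 + 18)) = -6*(-100 + 8*44) = -6*(-100 + 352) = -6*252 = -1512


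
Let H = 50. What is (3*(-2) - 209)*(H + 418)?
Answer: -100620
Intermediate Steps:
(3*(-2) - 209)*(H + 418) = (3*(-2) - 209)*(50 + 418) = (-6 - 209)*468 = -215*468 = -100620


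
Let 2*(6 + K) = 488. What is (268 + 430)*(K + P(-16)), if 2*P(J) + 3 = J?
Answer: 159493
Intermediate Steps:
K = 238 (K = -6 + (½)*488 = -6 + 244 = 238)
P(J) = -3/2 + J/2
(268 + 430)*(K + P(-16)) = (268 + 430)*(238 + (-3/2 + (½)*(-16))) = 698*(238 + (-3/2 - 8)) = 698*(238 - 19/2) = 698*(457/2) = 159493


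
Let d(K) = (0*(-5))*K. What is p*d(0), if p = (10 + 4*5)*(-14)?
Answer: 0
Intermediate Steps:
d(K) = 0 (d(K) = 0*K = 0)
p = -420 (p = (10 + 20)*(-14) = 30*(-14) = -420)
p*d(0) = -420*0 = 0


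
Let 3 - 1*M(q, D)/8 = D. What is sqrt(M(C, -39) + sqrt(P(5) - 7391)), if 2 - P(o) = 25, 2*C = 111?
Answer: sqrt(336 + I*sqrt(7414)) ≈ 18.478 + 2.3299*I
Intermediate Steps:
C = 111/2 (C = (1/2)*111 = 111/2 ≈ 55.500)
M(q, D) = 24 - 8*D
P(o) = -23 (P(o) = 2 - 1*25 = 2 - 25 = -23)
sqrt(M(C, -39) + sqrt(P(5) - 7391)) = sqrt((24 - 8*(-39)) + sqrt(-23 - 7391)) = sqrt((24 + 312) + sqrt(-7414)) = sqrt(336 + I*sqrt(7414))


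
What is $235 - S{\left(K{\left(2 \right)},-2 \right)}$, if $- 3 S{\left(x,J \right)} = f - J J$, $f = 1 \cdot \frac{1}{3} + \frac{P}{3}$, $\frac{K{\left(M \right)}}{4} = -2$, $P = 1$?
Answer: $\frac{2105}{9} \approx 233.89$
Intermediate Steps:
$K{\left(M \right)} = -8$ ($K{\left(M \right)} = 4 \left(-2\right) = -8$)
$f = \frac{2}{3}$ ($f = 1 \cdot \frac{1}{3} + 1 \cdot \frac{1}{3} = \frac{1}{3} + \frac{1}{3} = \frac{2}{3} \approx 0.66667$)
$S{\left(x,J \right)} = - \frac{2}{9} + \frac{J^{2}}{3}$ ($S{\left(x,J \right)} = - \frac{\frac{2}{3} - J J}{3} = - \frac{\frac{2}{3} - J^{2}}{3} = - \frac{2}{9} + \frac{J^{2}}{3}$)
$235 - S{\left(K{\left(2 \right)},-2 \right)} = 235 - \left(- \frac{2}{9} + \frac{\left(-2\right)^{2}}{3}\right) = 235 - \left(- \frac{2}{9} + \frac{1}{3} \cdot 4\right) = 235 - \left(- \frac{2}{9} + \frac{4}{3}\right) = 235 - \frac{10}{9} = \frac{2105}{9}$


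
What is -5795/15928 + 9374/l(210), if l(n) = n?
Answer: 74046061/1672440 ≈ 44.274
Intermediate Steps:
-5795/15928 + 9374/l(210) = -5795/15928 + 9374/210 = -5795*1/15928 + 9374*(1/210) = -5795/15928 + 4687/105 = 74046061/1672440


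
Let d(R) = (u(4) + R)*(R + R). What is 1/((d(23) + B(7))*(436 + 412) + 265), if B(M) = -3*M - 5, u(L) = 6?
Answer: 1/1109449 ≈ 9.0135e-7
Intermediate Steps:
B(M) = -5 - 3*M
d(R) = 2*R*(6 + R) (d(R) = (6 + R)*(R + R) = (6 + R)*(2*R) = 2*R*(6 + R))
1/((d(23) + B(7))*(436 + 412) + 265) = 1/((2*23*(6 + 23) + (-5 - 3*7))*(436 + 412) + 265) = 1/((2*23*29 + (-5 - 21))*848 + 265) = 1/((1334 - 26)*848 + 265) = 1/(1308*848 + 265) = 1/(1109184 + 265) = 1/1109449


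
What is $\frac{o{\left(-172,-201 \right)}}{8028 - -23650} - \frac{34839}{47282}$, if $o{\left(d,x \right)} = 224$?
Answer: $- \frac{11628071}{15934034} \approx -0.72976$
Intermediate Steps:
$\frac{o{\left(-172,-201 \right)}}{8028 - -23650} - \frac{34839}{47282} = \frac{224}{8028 - -23650} - \frac{34839}{47282} = \frac{224}{8028 + 23650} - \frac{34839}{47282} = \frac{224}{31678} - \frac{34839}{47282} = 224 \cdot \frac{1}{31678} - \frac{34839}{47282} = \frac{112}{15839} - \frac{34839}{47282} = - \frac{11628071}{15934034}$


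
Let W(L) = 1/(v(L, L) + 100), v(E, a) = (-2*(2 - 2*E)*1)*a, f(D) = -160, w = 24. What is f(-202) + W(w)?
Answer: -369279/2308 ≈ -160.00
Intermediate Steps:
v(E, a) = a*(-4 + 4*E) (v(E, a) = ((-4 + 4*E)*1)*a = (-4 + 4*E)*a = a*(-4 + 4*E))
W(L) = 1/(100 + 4*L*(-1 + L)) (W(L) = 1/(4*L*(-1 + L) + 100) = 1/(100 + 4*L*(-1 + L)))
f(-202) + W(w) = -160 + 1/(4*(25 + 24*(-1 + 24))) = -160 + 1/(4*(25 + 24*23)) = -160 + 1/(4*(25 + 552)) = -160 + (¼)/577 = -160 + (¼)*(1/577) = -160 + 1/2308 = -369279/2308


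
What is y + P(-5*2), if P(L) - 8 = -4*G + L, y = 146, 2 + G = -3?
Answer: 164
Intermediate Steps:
G = -5 (G = -2 - 3 = -5)
P(L) = 28 + L (P(L) = 8 + (-4*(-5) + L) = 8 + (20 + L) = 28 + L)
y + P(-5*2) = 146 + (28 - 5*2) = 146 + (28 - 10) = 146 + 18 = 164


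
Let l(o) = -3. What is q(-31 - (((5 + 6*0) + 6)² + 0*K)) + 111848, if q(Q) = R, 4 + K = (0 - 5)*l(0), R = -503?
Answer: 111345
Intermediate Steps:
K = 11 (K = -4 + (0 - 5)*(-3) = -4 - 5*(-3) = -4 + 15 = 11)
q(Q) = -503
q(-31 - (((5 + 6*0) + 6)² + 0*K)) + 111848 = -503 + 111848 = 111345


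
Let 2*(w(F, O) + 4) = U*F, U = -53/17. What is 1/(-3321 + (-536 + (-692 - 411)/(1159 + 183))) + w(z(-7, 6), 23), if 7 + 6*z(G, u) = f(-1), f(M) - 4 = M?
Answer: -45989717/15531591 ≈ -2.9610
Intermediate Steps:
f(M) = 4 + M
z(G, u) = -⅔ (z(G, u) = -7/6 + (4 - 1)/6 = -7/6 + (⅙)*3 = -7/6 + ½ = -⅔)
U = -53/17 (U = -53*1/17 = -53/17 ≈ -3.1176)
w(F, O) = -4 - 53*F/34 (w(F, O) = -4 + (-53*F/17)/2 = -4 - 53*F/34)
1/(-3321 + (-536 + (-692 - 411)/(1159 + 183))) + w(z(-7, 6), 23) = 1/(-3321 + (-536 + (-692 - 411)/(1159 + 183))) + (-4 - 53/34*(-⅔)) = 1/(-3321 + (-536 - 1103/1342)) + (-4 + 53/51) = 1/(-3321 + (-536 - 1103*1/1342)) - 151/51 = 1/(-3321 + (-536 - 1103/1342)) - 151/51 = 1/(-3321 - 720415/1342) - 151/51 = 1/(-5177197/1342) - 151/51 = -1342/5177197 - 151/51 = -45989717/15531591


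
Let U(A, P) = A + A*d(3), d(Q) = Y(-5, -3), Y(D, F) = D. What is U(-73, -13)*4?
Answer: 1168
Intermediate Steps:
d(Q) = -5
U(A, P) = -4*A (U(A, P) = A + A*(-5) = A - 5*A = -4*A)
U(-73, -13)*4 = -4*(-73)*4 = 292*4 = 1168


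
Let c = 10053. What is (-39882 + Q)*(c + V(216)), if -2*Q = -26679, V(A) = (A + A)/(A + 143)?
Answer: -191608131015/718 ≈ -2.6686e+8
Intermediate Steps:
V(A) = 2*A/(143 + A) (V(A) = (2*A)/(143 + A) = 2*A/(143 + A))
Q = 26679/2 (Q = -½*(-26679) = 26679/2 ≈ 13340.)
(-39882 + Q)*(c + V(216)) = (-39882 + 26679/2)*(10053 + 2*216/(143 + 216)) = -53085*(10053 + 2*216/359)/2 = -53085*(10053 + 2*216*(1/359))/2 = -53085*(10053 + 432/359)/2 = -53085/2*3609459/359 = -191608131015/718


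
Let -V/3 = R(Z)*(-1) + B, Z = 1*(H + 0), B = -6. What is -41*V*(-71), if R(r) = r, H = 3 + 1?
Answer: 87330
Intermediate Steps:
H = 4
Z = 4 (Z = 1*(4 + 0) = 1*4 = 4)
V = 30 (V = -3*(4*(-1) - 6) = -3*(-4 - 6) = -3*(-10) = 30)
-41*V*(-71) = -41*30*(-71) = -1230*(-71) = 87330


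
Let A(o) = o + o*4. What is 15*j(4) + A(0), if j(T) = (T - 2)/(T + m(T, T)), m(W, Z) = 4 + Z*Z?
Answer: 5/4 ≈ 1.2500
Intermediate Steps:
A(o) = 5*o (A(o) = o + 4*o = 5*o)
m(W, Z) = 4 + Z**2
j(T) = (-2 + T)/(4 + T + T**2) (j(T) = (T - 2)/(T + (4 + T**2)) = (-2 + T)/(4 + T + T**2))
15*j(4) + A(0) = 15*((-2 + 4)/(4 + 4 + 4**2)) + 5*0 = 15*(2/(4 + 4 + 16)) + 0 = 15*(2/24) + 0 = 15*((1/24)*2) + 0 = 15*(1/12) + 0 = 5/4 + 0 = 5/4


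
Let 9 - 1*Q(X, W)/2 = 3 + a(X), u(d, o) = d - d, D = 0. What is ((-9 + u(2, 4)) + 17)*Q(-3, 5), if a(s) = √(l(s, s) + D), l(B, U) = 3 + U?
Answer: 96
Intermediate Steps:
a(s) = √(3 + s) (a(s) = √((3 + s) + 0) = √(3 + s))
u(d, o) = 0
Q(X, W) = 12 - 2*√(3 + X) (Q(X, W) = 18 - 2*(3 + √(3 + X)) = 18 + (-6 - 2*√(3 + X)) = 12 - 2*√(3 + X))
((-9 + u(2, 4)) + 17)*Q(-3, 5) = ((-9 + 0) + 17)*(12 - 2*√(3 - 3)) = (-9 + 17)*(12 - 2*√0) = 8*(12 - 2*0) = 8*(12 + 0) = 8*12 = 96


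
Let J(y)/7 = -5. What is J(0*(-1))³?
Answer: -42875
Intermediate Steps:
J(y) = -35 (J(y) = 7*(-5) = -35)
J(0*(-1))³ = (-35)³ = -42875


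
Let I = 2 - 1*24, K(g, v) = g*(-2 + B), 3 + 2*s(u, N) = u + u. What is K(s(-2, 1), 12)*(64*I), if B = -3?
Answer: -24640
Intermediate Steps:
s(u, N) = -3/2 + u (s(u, N) = -3/2 + (u + u)/2 = -3/2 + (2*u)/2 = -3/2 + u)
K(g, v) = -5*g (K(g, v) = g*(-2 - 3) = g*(-5) = -5*g)
I = -22 (I = 2 - 24 = -22)
K(s(-2, 1), 12)*(64*I) = (-5*(-3/2 - 2))*(64*(-22)) = -5*(-7/2)*(-1408) = (35/2)*(-1408) = -24640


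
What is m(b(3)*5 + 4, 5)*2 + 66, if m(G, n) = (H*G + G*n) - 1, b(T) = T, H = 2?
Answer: 330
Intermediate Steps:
m(G, n) = -1 + 2*G + G*n (m(G, n) = (2*G + G*n) - 1 = -1 + 2*G + G*n)
m(b(3)*5 + 4, 5)*2 + 66 = (-1 + 2*(3*5 + 4) + (3*5 + 4)*5)*2 + 66 = (-1 + 2*(15 + 4) + (15 + 4)*5)*2 + 66 = (-1 + 2*19 + 19*5)*2 + 66 = (-1 + 38 + 95)*2 + 66 = 132*2 + 66 = 264 + 66 = 330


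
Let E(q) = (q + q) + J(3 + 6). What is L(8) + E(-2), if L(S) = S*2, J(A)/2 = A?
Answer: 30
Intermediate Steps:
J(A) = 2*A
E(q) = 18 + 2*q (E(q) = (q + q) + 2*(3 + 6) = 2*q + 2*9 = 2*q + 18 = 18 + 2*q)
L(S) = 2*S
L(8) + E(-2) = 2*8 + (18 + 2*(-2)) = 16 + (18 - 4) = 16 + 14 = 30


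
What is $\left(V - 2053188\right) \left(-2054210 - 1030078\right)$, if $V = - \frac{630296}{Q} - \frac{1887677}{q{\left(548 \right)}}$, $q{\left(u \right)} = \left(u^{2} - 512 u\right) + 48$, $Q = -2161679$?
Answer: $\frac{1410042484137139628096}{222652937} \approx 6.3329 \cdot 10^{12}$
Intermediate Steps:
$q{\left(u \right)} = 48 + u^{2} - 512 u$
$V = - \frac{4068086995987}{42749363904}$ ($V = - \frac{630296}{-2161679} - \frac{1887677}{48 + 548^{2} - 280576} = \left(-630296\right) \left(- \frac{1}{2161679}\right) - \frac{1887677}{48 + 300304 - 280576} = \frac{630296}{2161679} - \frac{1887677}{19776} = - \frac{4068086995987}{42749363904} \approx -95.161$)
$\left(V - 2053188\right) \left(-2054210 - 1030078\right) = \left(- \frac{4068086995987}{42749363904} - 2053188\right) \left(-2054210 - 1030078\right) = \left(- \frac{87776549062321939}{42749363904}\right) \left(-3084288\right) = \frac{1410042484137139628096}{222652937}$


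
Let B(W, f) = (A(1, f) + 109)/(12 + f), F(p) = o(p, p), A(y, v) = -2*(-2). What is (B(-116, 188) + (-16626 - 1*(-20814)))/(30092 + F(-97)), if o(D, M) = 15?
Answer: 837713/6021400 ≈ 0.13912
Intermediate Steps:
A(y, v) = 4
F(p) = 15
B(W, f) = 113/(12 + f) (B(W, f) = (4 + 109)/(12 + f) = 113/(12 + f))
(B(-116, 188) + (-16626 - 1*(-20814)))/(30092 + F(-97)) = (113/(12 + 188) + (-16626 - 1*(-20814)))/(30092 + 15) = (113/200 + (-16626 + 20814))/30107 = (113*(1/200) + 4188)*(1/30107) = (113/200 + 4188)*(1/30107) = (837713/200)*(1/30107) = 837713/6021400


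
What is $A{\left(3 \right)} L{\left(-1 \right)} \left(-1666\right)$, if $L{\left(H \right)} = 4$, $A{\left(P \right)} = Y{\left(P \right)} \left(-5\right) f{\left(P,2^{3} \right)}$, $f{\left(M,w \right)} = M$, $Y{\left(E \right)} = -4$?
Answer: $-399840$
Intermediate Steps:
$A{\left(P \right)} = 20 P$ ($A{\left(P \right)} = \left(-4\right) \left(-5\right) P = 20 P$)
$A{\left(3 \right)} L{\left(-1 \right)} \left(-1666\right) = 20 \cdot 3 \cdot 4 \left(-1666\right) = 60 \cdot 4 \left(-1666\right) = 240 \left(-1666\right) = -399840$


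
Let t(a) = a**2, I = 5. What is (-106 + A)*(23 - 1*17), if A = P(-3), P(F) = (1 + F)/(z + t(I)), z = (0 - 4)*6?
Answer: -648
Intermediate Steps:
z = -24 (z = -4*6 = -24)
P(F) = 1 + F (P(F) = (1 + F)/(-24 + 5**2) = (1 + F)/(-24 + 25) = (1 + F)/1 = (1 + F)*1 = 1 + F)
A = -2 (A = 1 - 3 = -2)
(-106 + A)*(23 - 1*17) = (-106 - 2)*(23 - 1*17) = -108*(23 - 17) = -108*6 = -648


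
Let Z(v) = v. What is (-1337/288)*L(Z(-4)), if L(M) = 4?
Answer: -1337/72 ≈ -18.569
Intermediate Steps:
(-1337/288)*L(Z(-4)) = -1337/288*4 = -1337/72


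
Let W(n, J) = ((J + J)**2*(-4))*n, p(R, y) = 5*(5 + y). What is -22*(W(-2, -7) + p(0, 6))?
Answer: -35706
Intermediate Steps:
p(R, y) = 25 + 5*y
W(n, J) = -16*n*J**2 (W(n, J) = ((2*J)**2*(-4))*n = ((4*J**2)*(-4))*n = (-16*J**2)*n = -16*n*J**2)
-22*(W(-2, -7) + p(0, 6)) = -22*(-16*(-2)*(-7)**2 + (25 + 5*6)) = -22*(-16*(-2)*49 + (25 + 30)) = -22*(1568 + 55) = -22*1623 = -35706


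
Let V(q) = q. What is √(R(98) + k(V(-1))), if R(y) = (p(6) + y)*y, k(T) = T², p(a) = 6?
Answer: √10193 ≈ 100.96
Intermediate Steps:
R(y) = y*(6 + y) (R(y) = (6 + y)*y = y*(6 + y))
√(R(98) + k(V(-1))) = √(98*(6 + 98) + (-1)²) = √(98*104 + 1) = √(10192 + 1) = √10193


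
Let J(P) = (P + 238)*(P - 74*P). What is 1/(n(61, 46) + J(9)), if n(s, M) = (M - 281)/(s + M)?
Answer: -107/17364088 ≈ -6.1621e-6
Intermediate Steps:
n(s, M) = (-281 + M)/(M + s)
J(P) = -73*P*(238 + P) (J(P) = (238 + P)*(-73*P) = -73*P*(238 + P))
1/(n(61, 46) + J(9)) = 1/((-281 + 46)/(46 + 61) - 73*9*(238 + 9)) = 1/(-235/107 - 73*9*247) = 1/((1/107)*(-235) - 162279) = 1/(-235/107 - 162279) = 1/(-17364088/107) = -107/17364088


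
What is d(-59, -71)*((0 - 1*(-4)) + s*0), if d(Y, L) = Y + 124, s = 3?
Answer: 260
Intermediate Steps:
d(Y, L) = 124 + Y
d(-59, -71)*((0 - 1*(-4)) + s*0) = (124 - 59)*((0 - 1*(-4)) + 3*0) = 65*((0 + 4) + 0) = 65*(4 + 0) = 65*4 = 260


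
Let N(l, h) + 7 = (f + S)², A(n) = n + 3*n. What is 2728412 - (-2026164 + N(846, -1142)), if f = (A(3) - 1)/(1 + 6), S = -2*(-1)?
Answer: 232973942/49 ≈ 4.7546e+6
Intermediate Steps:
A(n) = 4*n
S = 2
f = 11/7 (f = (4*3 - 1)/(1 + 6) = (12 - 1)/7 = 11*(⅐) = 11/7 ≈ 1.5714)
N(l, h) = 282/49 (N(l, h) = -7 + (11/7 + 2)² = -7 + (25/7)² = -7 + 625/49 = 282/49)
2728412 - (-2026164 + N(846, -1142)) = 2728412 - (-2026164 + 282/49) = 2728412 - 1*(-99281754/49) = 2728412 + 99281754/49 = 232973942/49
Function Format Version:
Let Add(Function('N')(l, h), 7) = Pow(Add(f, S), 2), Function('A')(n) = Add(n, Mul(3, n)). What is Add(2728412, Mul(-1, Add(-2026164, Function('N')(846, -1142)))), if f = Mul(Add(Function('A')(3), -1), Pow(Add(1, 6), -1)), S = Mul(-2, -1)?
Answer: Rational(232973942, 49) ≈ 4.7546e+6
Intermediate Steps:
Function('A')(n) = Mul(4, n)
S = 2
f = Rational(11, 7) (f = Mul(Add(Mul(4, 3), -1), Pow(Add(1, 6), -1)) = Mul(Add(12, -1), Pow(7, -1)) = Mul(11, Rational(1, 7)) = Rational(11, 7) ≈ 1.5714)
Function('N')(l, h) = Rational(282, 49) (Function('N')(l, h) = Add(-7, Pow(Add(Rational(11, 7), 2), 2)) = Add(-7, Pow(Rational(25, 7), 2)) = Add(-7, Rational(625, 49)) = Rational(282, 49))
Add(2728412, Mul(-1, Add(-2026164, Function('N')(846, -1142)))) = Add(2728412, Mul(-1, Add(-2026164, Rational(282, 49)))) = Add(2728412, Mul(-1, Rational(-99281754, 49))) = Add(2728412, Rational(99281754, 49)) = Rational(232973942, 49)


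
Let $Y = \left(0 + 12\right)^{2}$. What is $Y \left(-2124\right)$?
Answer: $-305856$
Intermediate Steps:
$Y = 144$ ($Y = 12^{2} = 144$)
$Y \left(-2124\right) = 144 \left(-2124\right) = -305856$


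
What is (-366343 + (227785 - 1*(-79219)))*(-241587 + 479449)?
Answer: -14114493218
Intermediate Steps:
(-366343 + (227785 - 1*(-79219)))*(-241587 + 479449) = (-366343 + (227785 + 79219))*237862 = (-366343 + 307004)*237862 = -59339*237862 = -14114493218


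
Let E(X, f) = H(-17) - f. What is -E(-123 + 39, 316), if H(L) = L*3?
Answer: 367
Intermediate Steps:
H(L) = 3*L
E(X, f) = -51 - f (E(X, f) = 3*(-17) - f = -51 - f)
-E(-123 + 39, 316) = -(-51 - 1*316) = -(-51 - 316) = -1*(-367) = 367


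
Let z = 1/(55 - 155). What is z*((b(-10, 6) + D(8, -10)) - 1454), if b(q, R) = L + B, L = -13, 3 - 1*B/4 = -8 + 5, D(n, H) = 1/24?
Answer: 34631/2400 ≈ 14.430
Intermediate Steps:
D(n, H) = 1/24
B = 24 (B = 12 - 4*(-8 + 5) = 12 - 4*(-3) = 12 + 12 = 24)
b(q, R) = 11 (b(q, R) = -13 + 24 = 11)
z = -1/100 (z = 1/(-100) = -1/100 ≈ -0.010000)
z*((b(-10, 6) + D(8, -10)) - 1454) = -((11 + 1/24) - 1454)/100 = -(265/24 - 1454)/100 = -1/100*(-34631/24) = 34631/2400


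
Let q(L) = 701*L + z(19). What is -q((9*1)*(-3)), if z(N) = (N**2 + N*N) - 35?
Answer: 18240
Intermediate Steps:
z(N) = -35 + 2*N**2 (z(N) = (N**2 + N**2) - 35 = 2*N**2 - 35 = -35 + 2*N**2)
q(L) = 687 + 701*L (q(L) = 701*L + (-35 + 2*19**2) = 701*L + (-35 + 2*361) = 701*L + (-35 + 722) = 701*L + 687 = 687 + 701*L)
-q((9*1)*(-3)) = -(687 + 701*((9*1)*(-3))) = -(687 + 701*(9*(-3))) = -(687 + 701*(-27)) = -(687 - 18927) = -1*(-18240) = 18240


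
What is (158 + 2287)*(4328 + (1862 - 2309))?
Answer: 9489045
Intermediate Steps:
(158 + 2287)*(4328 + (1862 - 2309)) = 2445*(4328 - 447) = 2445*3881 = 9489045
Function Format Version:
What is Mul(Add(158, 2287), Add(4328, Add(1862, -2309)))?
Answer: 9489045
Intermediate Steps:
Mul(Add(158, 2287), Add(4328, Add(1862, -2309))) = Mul(2445, Add(4328, -447)) = Mul(2445, 3881) = 9489045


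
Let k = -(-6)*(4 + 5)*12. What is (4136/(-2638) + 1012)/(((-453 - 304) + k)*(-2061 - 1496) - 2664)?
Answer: 1332760/507879631 ≈ 0.0026242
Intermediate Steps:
k = 648 (k = -(-6)*9*12 = -2*(-27)*12 = 54*12 = 648)
(4136/(-2638) + 1012)/(((-453 - 304) + k)*(-2061 - 1496) - 2664) = (4136/(-2638) + 1012)/(((-453 - 304) + 648)*(-2061 - 1496) - 2664) = (4136*(-1/2638) + 1012)/((-757 + 648)*(-3557) - 2664) = (-2068/1319 + 1012)/(-109*(-3557) - 2664) = 1332760/(1319*(387713 - 2664)) = (1332760/1319)/385049 = (1332760/1319)*(1/385049) = 1332760/507879631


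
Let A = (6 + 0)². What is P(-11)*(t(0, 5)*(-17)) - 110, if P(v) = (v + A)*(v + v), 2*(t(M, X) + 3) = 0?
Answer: -28160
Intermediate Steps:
t(M, X) = -3 (t(M, X) = -3 + (½)*0 = -3 + 0 = -3)
A = 36 (A = 6² = 36)
P(v) = 2*v*(36 + v) (P(v) = (v + 36)*(v + v) = (36 + v)*(2*v) = 2*v*(36 + v))
P(-11)*(t(0, 5)*(-17)) - 110 = (2*(-11)*(36 - 11))*(-3*(-17)) - 110 = (2*(-11)*25)*51 - 110 = -550*51 - 110 = -28050 - 110 = -28160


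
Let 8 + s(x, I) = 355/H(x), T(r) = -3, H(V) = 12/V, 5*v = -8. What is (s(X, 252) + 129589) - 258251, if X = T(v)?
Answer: -515035/4 ≈ -1.2876e+5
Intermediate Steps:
v = -8/5 (v = (⅕)*(-8) = -8/5 ≈ -1.6000)
X = -3
s(x, I) = -8 + 355*x/12 (s(x, I) = -8 + 355/((12/x)) = -8 + 355*(x/12) = -8 + 355*x/12)
(s(X, 252) + 129589) - 258251 = ((-8 + (355/12)*(-3)) + 129589) - 258251 = ((-8 - 355/4) + 129589) - 258251 = (-387/4 + 129589) - 258251 = 517969/4 - 258251 = -515035/4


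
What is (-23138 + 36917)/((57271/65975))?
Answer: 909069525/57271 ≈ 15873.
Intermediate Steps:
(-23138 + 36917)/((57271/65975)) = 13779/((57271*(1/65975))) = 13779/(57271/65975) = 13779*(65975/57271) = 909069525/57271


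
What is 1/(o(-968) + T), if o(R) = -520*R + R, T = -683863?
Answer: -1/181471 ≈ -5.5105e-6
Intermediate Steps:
o(R) = -519*R
1/(o(-968) + T) = 1/(-519*(-968) - 683863) = 1/(502392 - 683863) = 1/(-181471) = -1/181471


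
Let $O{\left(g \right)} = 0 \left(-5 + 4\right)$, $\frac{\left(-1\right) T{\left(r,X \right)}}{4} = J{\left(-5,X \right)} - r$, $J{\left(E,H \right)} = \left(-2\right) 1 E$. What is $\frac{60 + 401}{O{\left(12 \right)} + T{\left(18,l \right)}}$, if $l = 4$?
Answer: $\frac{461}{32} \approx 14.406$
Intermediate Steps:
$J{\left(E,H \right)} = - 2 E$
$T{\left(r,X \right)} = -40 + 4 r$ ($T{\left(r,X \right)} = - 4 \left(\left(-2\right) \left(-5\right) - r\right) = - 4 \left(10 - r\right) = -40 + 4 r$)
$O{\left(g \right)} = 0$ ($O{\left(g \right)} = 0 \left(-1\right) = 0$)
$\frac{60 + 401}{O{\left(12 \right)} + T{\left(18,l \right)}} = \frac{60 + 401}{0 + \left(-40 + 4 \cdot 18\right)} = \frac{461}{0 + \left(-40 + 72\right)} = \frac{461}{0 + 32} = \frac{461}{32}$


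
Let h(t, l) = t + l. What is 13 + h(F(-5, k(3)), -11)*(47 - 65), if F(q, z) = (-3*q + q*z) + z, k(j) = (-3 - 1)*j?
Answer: -923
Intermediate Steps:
k(j) = -4*j
F(q, z) = z - 3*q + q*z
h(t, l) = l + t
13 + h(F(-5, k(3)), -11)*(47 - 65) = 13 + (-11 + (-4*3 - 3*(-5) - (-20)*3))*(47 - 65) = 13 + (-11 + (-12 + 15 - 5*(-12)))*(-18) = 13 + (-11 + (-12 + 15 + 60))*(-18) = 13 + (-11 + 63)*(-18) = 13 + 52*(-18) = 13 - 936 = -923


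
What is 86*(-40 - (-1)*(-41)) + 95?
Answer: -6871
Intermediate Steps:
86*(-40 - (-1)*(-41)) + 95 = 86*(-40 - 1*41) + 95 = 86*(-40 - 41) + 95 = 86*(-81) + 95 = -6966 + 95 = -6871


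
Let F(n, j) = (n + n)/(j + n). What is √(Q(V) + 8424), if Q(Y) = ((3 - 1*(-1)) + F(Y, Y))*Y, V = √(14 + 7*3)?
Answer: √(8424 + 5*√35) ≈ 91.943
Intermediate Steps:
F(n, j) = 2*n/(j + n) (F(n, j) = (2*n)/(j + n) = 2*n/(j + n))
V = √35 (V = √(14 + 21) = √35 ≈ 5.9161)
Q(Y) = 5*Y (Q(Y) = ((3 - 1*(-1)) + 2*Y/(Y + Y))*Y = ((3 + 1) + 2*Y/((2*Y)))*Y = (4 + 2*Y*(1/(2*Y)))*Y = (4 + 1)*Y = 5*Y)
√(Q(V) + 8424) = √(5*√35 + 8424) = √(8424 + 5*√35)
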